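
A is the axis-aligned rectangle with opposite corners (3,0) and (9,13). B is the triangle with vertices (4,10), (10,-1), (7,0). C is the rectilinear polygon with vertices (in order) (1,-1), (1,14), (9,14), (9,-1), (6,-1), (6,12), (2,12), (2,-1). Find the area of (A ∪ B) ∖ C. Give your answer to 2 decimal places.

36.75

|A ∪ B| = 79.4167.
|(A ∪ B) ∩ C| = 42.6667.
|(A ∪ B) ∖ C| = 79.4167 − 42.6667 = 36.75.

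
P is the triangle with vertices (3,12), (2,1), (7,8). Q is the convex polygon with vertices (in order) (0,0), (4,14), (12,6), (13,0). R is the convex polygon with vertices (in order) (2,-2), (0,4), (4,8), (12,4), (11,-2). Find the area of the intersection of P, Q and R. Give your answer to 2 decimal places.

12.59

The intersection is the polygon with vertices (2,1), (2.5,6.5), (4,8), (6.21,6.895).
By the shoelace formula its area is 12.59.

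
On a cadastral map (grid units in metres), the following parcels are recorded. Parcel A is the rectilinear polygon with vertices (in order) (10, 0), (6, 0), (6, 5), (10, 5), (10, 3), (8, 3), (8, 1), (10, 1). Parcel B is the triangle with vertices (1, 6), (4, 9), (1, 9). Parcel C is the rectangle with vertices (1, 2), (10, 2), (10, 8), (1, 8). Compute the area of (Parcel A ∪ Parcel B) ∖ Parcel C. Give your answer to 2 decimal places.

|Parcel A ∪ Parcel B| = 20.5.
|(Parcel A ∪ Parcel B) ∩ Parcel C| = 12.
|(Parcel A ∪ Parcel B) ∖ Parcel C| = 20.5 − 12 = 8.50.

8.50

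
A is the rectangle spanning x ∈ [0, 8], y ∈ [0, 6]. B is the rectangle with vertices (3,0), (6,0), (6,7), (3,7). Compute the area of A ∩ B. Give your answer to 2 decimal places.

|A∩B|: x∈[3,6], y∈[0,6] → 3·6 = 18.

18.00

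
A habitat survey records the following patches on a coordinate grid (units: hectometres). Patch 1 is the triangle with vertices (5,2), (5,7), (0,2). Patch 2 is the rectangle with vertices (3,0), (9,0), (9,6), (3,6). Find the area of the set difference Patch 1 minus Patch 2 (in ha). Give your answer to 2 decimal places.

5.00

|Patch 1| = 12.5, |Patch 1∩Patch 2| = 7.5.
|Patch 1 ∖ Patch 2| = |Patch 1| − |Patch 1∩Patch 2| = 12.5 − 7.5 = 5.00.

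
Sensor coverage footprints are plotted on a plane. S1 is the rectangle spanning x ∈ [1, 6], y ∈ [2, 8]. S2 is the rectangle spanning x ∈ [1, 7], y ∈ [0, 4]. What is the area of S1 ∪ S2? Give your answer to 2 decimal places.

By inclusion–exclusion:
Individual areas: |S1| = 30, |S2| = 24.
|S1∩S2|: x∈[1,6], y∈[2,4] → 5·2 = 10.
|S1 ∪ S2| = 54 − 10 = 44.00.

44.00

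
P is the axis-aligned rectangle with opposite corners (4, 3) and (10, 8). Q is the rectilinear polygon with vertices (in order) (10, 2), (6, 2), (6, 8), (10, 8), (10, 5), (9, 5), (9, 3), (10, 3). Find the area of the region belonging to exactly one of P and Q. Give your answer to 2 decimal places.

|P| = 30, |Q| = 22, |P∩Q| = 18.
|P △ Q| = |P| + |Q| − 2·|P∩Q| = 30 + 22 − 36 = 16.00.

16.00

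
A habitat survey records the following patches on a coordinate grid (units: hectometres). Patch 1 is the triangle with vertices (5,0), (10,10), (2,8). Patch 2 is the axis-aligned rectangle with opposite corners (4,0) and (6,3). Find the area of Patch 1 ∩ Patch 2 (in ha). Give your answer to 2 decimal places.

3.67

The intersection is the polygon with vertices (5,0), (4,2.667), (4,3), (6,3), (6,2).
By the shoelace formula its area is 3.67.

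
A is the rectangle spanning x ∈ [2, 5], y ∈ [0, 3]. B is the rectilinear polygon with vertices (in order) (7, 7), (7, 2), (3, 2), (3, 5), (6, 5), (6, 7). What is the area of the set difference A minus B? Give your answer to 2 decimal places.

|A| = 9, |A∩B| = 2.
|A ∖ B| = |A| − |A∩B| = 9 − 2 = 7.00.

7.00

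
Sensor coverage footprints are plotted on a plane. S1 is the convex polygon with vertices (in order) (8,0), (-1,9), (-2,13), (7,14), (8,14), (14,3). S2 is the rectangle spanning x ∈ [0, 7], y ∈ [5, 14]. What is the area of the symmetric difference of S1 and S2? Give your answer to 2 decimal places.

|S1| = 126, |S2| = 63, |S1∩S2| = 55.7778.
|S1 △ S2| = |S1| + |S2| − 2·|S1∩S2| = 126 + 63 − 111.5556 = 77.44.

77.44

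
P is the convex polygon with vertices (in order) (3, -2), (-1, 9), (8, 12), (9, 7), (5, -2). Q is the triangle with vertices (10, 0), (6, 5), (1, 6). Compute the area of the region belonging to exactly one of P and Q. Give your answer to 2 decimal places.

|P| = 84, |Q| = 10.5, |P∩Q| = 8.0554.
|P △ Q| = |P| + |Q| − 2·|P∩Q| = 84 + 10.5 − 16.1107 = 78.39.

78.39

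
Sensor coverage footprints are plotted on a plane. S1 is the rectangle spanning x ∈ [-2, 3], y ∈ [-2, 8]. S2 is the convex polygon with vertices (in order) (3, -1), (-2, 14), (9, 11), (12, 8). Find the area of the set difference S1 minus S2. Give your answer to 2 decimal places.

|S1| = 50, |S1∩S2| = 13.5.
|S1 ∖ S2| = |S1| − |S1∩S2| = 50 − 13.5 = 36.50.

36.50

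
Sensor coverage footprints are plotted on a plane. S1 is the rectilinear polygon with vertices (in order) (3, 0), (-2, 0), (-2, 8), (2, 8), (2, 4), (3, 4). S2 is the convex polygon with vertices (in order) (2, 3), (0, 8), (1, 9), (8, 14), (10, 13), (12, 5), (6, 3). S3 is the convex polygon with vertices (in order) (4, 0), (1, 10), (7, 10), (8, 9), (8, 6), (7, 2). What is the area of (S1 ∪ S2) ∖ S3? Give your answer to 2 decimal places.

|S1 ∪ S2| = 117.
|(S1 ∪ S2) ∩ S3| = 39.1644.
|(S1 ∪ S2) ∖ S3| = 117 − 39.1644 = 77.84.

77.84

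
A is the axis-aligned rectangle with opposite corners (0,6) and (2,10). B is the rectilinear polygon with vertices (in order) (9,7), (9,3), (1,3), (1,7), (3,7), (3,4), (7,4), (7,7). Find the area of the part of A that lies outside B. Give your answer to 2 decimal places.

7.00

|A| = 8, |A∩B| = 1.
|A ∖ B| = |A| − |A∩B| = 8 − 1 = 7.00.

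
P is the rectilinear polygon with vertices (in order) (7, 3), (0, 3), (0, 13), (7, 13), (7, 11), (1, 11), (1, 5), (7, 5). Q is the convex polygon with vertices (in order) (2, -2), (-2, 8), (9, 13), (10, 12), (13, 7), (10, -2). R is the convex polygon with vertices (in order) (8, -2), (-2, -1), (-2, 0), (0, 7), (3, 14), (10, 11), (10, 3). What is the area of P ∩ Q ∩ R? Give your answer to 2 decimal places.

18.48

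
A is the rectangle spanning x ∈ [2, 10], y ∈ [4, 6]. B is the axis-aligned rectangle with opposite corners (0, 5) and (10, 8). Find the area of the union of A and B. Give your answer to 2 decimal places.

By inclusion–exclusion:
Individual areas: |A| = 16, |B| = 30.
|A∩B|: x∈[2,10], y∈[5,6] → 8·1 = 8.
|A ∪ B| = 46 − 8 = 38.00.

38.00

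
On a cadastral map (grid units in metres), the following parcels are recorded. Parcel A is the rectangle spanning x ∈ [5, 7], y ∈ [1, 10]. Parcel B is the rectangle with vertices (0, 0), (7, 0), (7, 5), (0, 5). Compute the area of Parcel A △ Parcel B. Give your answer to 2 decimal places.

37.00

|Parcel A∩Parcel B|: x∈[5,7], y∈[1,5] → 2·4 = 8.
|Parcel A △ Parcel B| = |Parcel A| + |Parcel B| − 2·|Parcel A∩Parcel B| = 18 + 35 − 16 = 37.00.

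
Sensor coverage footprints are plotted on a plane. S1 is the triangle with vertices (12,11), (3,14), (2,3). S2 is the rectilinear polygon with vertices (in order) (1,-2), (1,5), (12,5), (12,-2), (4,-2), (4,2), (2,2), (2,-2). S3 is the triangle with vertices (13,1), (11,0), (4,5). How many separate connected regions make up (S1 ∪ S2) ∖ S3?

1

(S1 ∪ S2) ∖ S3 is a single connected region.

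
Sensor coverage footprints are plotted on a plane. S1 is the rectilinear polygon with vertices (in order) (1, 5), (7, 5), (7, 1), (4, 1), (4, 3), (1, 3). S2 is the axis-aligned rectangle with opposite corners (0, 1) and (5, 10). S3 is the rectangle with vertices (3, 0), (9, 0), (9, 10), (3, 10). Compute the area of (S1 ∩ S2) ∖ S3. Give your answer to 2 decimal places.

4.00

|S1 ∩ S2| = 10.
|(S1 ∩ S2) ∩ S3| = 6.
|(S1 ∩ S2) ∖ S3| = 10 − 6 = 4.00.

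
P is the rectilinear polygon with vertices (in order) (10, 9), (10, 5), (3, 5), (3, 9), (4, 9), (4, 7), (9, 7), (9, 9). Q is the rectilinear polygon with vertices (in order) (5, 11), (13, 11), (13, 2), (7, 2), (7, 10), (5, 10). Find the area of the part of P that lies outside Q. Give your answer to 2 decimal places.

|P| = 18, |P∩Q| = 8.
|P ∖ Q| = |P| − |P∩Q| = 18 − 8 = 10.00.

10.00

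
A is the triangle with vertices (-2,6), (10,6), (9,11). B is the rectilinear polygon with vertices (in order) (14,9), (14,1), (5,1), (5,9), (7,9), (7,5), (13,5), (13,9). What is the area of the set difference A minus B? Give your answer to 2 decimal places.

24.00

|A| = 30, |A∩B| = 6.
|A ∖ B| = |A| − |A∩B| = 30 − 6 = 24.00.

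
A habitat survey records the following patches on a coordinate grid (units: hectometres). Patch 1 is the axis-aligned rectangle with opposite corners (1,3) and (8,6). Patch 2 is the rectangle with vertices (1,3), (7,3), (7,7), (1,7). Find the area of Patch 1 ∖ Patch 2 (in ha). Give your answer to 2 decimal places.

3.00

|Patch 1∩Patch 2|: x∈[1,7], y∈[3,6] → 6·3 = 18.
|Patch 1| = 21.
|Patch 1 ∖ Patch 2| = |Patch 1| − |Patch 1∩Patch 2| = 21 − 18 = 3.00.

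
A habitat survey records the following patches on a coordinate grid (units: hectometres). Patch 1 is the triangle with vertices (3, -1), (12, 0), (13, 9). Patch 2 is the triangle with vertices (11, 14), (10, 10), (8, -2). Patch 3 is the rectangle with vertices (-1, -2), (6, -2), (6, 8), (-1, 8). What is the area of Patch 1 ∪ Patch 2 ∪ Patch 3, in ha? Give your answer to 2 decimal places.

By inclusion–exclusion:
Individual areas: |Patch 1| = 40, |Patch 2| = 2, |Patch 3| = 70.
|Patch 1∩Patch 2| = 0.5276.
|Patch 1∩Patch 3| = 4.
|Patch 2∩Patch 3| = 0.
|Patch 1∩Patch 2∩Patch 3| = 0.
|Patch 1 ∪ Patch 2 ∪ Patch 3| = 112 − 4.5276 + 0 = 107.47.

107.47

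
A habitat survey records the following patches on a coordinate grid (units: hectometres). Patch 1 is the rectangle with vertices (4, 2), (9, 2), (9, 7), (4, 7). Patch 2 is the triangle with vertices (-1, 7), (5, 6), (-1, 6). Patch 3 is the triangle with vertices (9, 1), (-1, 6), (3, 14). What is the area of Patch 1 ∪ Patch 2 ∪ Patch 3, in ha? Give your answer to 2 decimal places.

60.56

By inclusion–exclusion:
Individual areas: |Patch 1| = 25, |Patch 2| = 3, |Patch 3| = 50.
|Patch 1∩Patch 2| = 0.0833.
|Patch 1∩Patch 3| = 14.6731.
|Patch 2∩Patch 3| = 2.7692.
|Patch 1∩Patch 2∩Patch 3| = 0.0833.
|Patch 1 ∪ Patch 2 ∪ Patch 3| = 78 − 17.5256 + 0.0833 = 60.56.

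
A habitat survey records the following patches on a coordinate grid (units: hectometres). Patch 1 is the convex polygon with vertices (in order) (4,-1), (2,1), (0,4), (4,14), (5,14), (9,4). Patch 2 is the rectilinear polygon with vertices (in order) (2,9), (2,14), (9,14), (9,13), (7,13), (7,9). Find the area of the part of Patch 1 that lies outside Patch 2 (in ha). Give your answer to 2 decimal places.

58.50

|Patch 1| = 73.5, |Patch 1∩Patch 2| = 15.
|Patch 1 ∖ Patch 2| = |Patch 1| − |Patch 1∩Patch 2| = 73.5 − 15 = 58.50.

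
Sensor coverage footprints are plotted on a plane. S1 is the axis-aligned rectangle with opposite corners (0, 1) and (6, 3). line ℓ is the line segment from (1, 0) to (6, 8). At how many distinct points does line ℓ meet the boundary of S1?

The segment meets the boundary at (1.625,1), (2.875,3).

2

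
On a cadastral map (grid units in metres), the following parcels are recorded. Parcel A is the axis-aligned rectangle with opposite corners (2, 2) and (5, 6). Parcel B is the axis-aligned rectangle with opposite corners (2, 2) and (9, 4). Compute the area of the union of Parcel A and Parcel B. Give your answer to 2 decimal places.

20.00

By inclusion–exclusion:
Individual areas: |Parcel A| = 12, |Parcel B| = 14.
|Parcel A∩Parcel B|: x∈[2,5], y∈[2,4] → 3·2 = 6.
|Parcel A ∪ Parcel B| = 26 − 6 = 20.00.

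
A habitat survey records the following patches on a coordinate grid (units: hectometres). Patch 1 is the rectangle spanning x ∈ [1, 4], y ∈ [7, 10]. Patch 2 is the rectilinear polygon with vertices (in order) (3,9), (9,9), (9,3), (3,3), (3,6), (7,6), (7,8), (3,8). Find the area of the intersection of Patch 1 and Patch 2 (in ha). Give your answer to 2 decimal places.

The intersection is the polygon with vertices (4,8), (3,8), (3,9), (4,9).
By the shoelace formula its area is 1.00.

1.00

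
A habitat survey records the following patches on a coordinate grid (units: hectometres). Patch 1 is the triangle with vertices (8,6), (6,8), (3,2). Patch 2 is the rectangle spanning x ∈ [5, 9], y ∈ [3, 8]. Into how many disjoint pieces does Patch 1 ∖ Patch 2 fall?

1

Patch 1 ∖ Patch 2 is a single connected region.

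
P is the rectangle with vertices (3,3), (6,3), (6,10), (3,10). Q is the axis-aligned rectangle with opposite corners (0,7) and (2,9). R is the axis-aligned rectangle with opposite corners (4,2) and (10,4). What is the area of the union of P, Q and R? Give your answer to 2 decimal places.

35.00

By inclusion–exclusion:
Individual areas: |P| = 21, |Q| = 4, |R| = 12.
|P∩Q| = 0 (no overlap).
|P∩R|: x∈[4,6], y∈[3,4] → 2·1 = 2.
|Q∩R| = 0 (no overlap).
|P∩Q∩R| = 0.
|P ∪ Q ∪ R| = 37 − 2 + 0 = 35.00.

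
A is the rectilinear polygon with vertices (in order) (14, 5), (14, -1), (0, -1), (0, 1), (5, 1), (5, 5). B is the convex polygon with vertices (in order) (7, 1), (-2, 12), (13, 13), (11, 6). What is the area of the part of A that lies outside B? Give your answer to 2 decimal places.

|A| = 64, |A∩B| = 11.9556.
|A ∖ B| = |A| − |A∩B| = 64 − 11.9556 = 52.04.

52.04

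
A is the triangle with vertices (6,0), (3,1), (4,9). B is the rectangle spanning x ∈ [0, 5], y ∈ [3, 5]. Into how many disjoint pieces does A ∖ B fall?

A ∖ B splits into 2 disjoint pieces (area 6.5, area 2.7778).

2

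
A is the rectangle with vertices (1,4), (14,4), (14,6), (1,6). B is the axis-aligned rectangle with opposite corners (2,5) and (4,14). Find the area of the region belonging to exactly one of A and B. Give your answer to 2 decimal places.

40.00

|A∩B|: x∈[2,4], y∈[5,6] → 2·1 = 2.
|A △ B| = |A| + |B| − 2·|A∩B| = 26 + 18 − 4 = 40.00.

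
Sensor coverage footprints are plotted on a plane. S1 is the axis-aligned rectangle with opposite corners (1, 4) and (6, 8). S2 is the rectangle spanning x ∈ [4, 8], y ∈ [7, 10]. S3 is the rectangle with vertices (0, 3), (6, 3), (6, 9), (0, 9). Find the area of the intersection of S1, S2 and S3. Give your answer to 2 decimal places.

The intersection is the polygon with vertices (6,7), (4,7), (4,8), (6,8).
By the shoelace formula its area is 2.00.

2.00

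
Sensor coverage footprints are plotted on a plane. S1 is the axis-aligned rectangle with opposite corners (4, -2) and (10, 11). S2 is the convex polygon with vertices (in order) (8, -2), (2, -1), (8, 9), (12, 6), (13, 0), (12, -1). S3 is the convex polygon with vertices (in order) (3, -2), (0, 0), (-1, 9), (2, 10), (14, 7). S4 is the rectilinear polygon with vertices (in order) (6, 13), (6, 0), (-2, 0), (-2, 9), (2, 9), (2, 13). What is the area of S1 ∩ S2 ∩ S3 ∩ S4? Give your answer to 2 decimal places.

7.87

The intersection is the polygon with vertices (6,5.667), (6,0.455), (5.444,0), (4,0), (4,2.333).
By the shoelace formula its area is 7.87.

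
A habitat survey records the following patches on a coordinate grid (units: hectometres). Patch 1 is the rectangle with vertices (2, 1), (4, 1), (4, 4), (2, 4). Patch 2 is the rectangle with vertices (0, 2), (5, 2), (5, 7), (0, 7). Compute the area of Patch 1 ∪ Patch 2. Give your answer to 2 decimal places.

By inclusion–exclusion:
Individual areas: |Patch 1| = 6, |Patch 2| = 25.
|Patch 1∩Patch 2|: x∈[2,4], y∈[2,4] → 2·2 = 4.
|Patch 1 ∪ Patch 2| = 31 − 4 = 27.00.

27.00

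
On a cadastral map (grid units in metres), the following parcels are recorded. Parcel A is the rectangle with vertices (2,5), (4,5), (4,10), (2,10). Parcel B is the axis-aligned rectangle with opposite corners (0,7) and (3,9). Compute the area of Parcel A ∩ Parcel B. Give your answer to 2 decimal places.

|Parcel A∩Parcel B|: x∈[2,3], y∈[7,9] → 1·2 = 2.

2.00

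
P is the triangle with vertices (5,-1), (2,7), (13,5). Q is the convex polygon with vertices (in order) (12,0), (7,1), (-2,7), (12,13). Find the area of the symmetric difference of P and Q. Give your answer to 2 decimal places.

74.92

|P| = 41, |Q| = 101.5, |P∩Q| = 33.7914.
|P △ Q| = |P| + |Q| − 2·|P∩Q| = 41 + 101.5 − 67.5828 = 74.92.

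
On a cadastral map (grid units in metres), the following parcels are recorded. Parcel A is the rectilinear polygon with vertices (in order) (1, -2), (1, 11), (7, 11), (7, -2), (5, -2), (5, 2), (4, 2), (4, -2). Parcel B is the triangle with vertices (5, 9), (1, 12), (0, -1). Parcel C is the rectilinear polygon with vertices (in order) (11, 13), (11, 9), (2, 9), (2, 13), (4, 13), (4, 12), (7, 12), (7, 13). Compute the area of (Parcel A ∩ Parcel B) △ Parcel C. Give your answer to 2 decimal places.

|Parcel A ∩ Parcel B| = 21.3333.
|(Parcel A ∩ Parcel B) ∩ Parcel C| = 3.3333.
|(Parcel A ∩ Parcel B) △ Parcel C| = 21.3333 + 33 − 6.6667 = 47.67.

47.67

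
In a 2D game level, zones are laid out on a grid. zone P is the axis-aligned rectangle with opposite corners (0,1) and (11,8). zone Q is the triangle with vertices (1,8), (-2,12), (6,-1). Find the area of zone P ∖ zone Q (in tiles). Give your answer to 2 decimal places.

74.70

|zone P| = 77, |zone P∩zone Q| = 2.3034.
|zone P ∖ zone Q| = |zone P| − |zone P∩zone Q| = 77 − 2.3034 = 74.70.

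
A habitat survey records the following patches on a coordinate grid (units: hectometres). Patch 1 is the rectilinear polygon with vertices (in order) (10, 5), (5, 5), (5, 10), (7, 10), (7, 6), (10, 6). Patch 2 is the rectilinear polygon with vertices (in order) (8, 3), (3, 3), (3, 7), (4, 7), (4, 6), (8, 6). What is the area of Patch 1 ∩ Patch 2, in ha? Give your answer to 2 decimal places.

The intersection is the polygon with vertices (5,5), (5,6), (7,6), (8,6), (8,5).
By the shoelace formula its area is 3.00.

3.00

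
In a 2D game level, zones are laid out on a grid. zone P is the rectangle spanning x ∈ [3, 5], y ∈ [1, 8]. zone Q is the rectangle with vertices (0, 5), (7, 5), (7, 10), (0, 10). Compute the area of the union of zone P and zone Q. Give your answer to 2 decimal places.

43.00

By inclusion–exclusion:
Individual areas: |zone P| = 14, |zone Q| = 35.
|zone P∩zone Q|: x∈[3,5], y∈[5,8] → 2·3 = 6.
|zone P ∪ zone Q| = 49 − 6 = 43.00.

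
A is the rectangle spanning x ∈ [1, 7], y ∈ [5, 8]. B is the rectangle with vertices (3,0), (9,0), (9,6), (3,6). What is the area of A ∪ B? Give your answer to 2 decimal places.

By inclusion–exclusion:
Individual areas: |A| = 18, |B| = 36.
|A∩B|: x∈[3,7], y∈[5,6] → 4·1 = 4.
|A ∪ B| = 54 − 4 = 50.00.

50.00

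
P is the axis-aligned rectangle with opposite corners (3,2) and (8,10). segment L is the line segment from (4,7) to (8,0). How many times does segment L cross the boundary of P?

The segment meets the boundary at (6.857,2).

1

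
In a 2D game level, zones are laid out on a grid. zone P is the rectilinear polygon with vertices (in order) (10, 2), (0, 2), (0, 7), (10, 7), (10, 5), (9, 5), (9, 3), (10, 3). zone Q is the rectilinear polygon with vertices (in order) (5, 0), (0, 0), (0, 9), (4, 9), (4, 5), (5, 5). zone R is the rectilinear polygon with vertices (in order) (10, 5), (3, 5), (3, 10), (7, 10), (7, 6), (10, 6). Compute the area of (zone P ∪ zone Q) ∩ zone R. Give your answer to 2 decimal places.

|zone P ∪ zone Q| = 66.
|(zone P ∪ zone Q) ∩ zone R| = 13.00.

13.00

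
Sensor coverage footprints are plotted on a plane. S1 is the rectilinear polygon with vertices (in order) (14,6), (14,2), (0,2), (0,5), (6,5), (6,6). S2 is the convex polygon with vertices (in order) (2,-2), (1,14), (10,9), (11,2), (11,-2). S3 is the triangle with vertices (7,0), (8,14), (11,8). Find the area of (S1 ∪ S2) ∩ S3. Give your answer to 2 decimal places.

The region (S1 ∪ S2) ∩ S3 is the polygon with vertices (10,9), (10.333,6.667), (7,0), (7.733,10.259).
By the shoelace formula its area is 17.09.

17.09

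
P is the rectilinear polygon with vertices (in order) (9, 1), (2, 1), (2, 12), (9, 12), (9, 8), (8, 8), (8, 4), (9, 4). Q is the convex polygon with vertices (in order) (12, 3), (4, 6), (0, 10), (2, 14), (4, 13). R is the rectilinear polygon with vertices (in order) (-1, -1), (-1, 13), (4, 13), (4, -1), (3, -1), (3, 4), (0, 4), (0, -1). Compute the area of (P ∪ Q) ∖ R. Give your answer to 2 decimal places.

62.65

|P ∪ Q| = 89.4.
|(P ∪ Q) ∩ R| = 26.75.
|(P ∪ Q) ∖ R| = 89.4 − 26.75 = 62.65.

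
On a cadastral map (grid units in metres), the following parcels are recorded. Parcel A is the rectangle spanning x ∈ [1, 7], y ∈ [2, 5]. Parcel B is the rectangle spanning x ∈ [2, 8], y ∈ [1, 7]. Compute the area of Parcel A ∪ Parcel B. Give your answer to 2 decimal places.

39.00

By inclusion–exclusion:
Individual areas: |Parcel A| = 18, |Parcel B| = 36.
|Parcel A∩Parcel B|: x∈[2,7], y∈[2,5] → 5·3 = 15.
|Parcel A ∪ Parcel B| = 54 − 15 = 39.00.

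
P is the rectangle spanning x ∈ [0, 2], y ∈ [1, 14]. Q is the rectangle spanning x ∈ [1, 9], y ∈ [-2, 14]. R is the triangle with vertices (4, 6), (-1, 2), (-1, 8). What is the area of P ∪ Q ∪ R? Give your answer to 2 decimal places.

By inclusion–exclusion:
Individual areas: |P| = 26, |Q| = 128, |R| = 15.
|P∩Q|: x∈[1,2], y∈[1,14] → 1·13 = 13.
|P∩R| = 7.2.
|Q∩R| = 5.4.
|P∩Q∩R| = 3.
|P ∪ Q ∪ R| = 169 − 25.6 + 3 = 146.40.

146.40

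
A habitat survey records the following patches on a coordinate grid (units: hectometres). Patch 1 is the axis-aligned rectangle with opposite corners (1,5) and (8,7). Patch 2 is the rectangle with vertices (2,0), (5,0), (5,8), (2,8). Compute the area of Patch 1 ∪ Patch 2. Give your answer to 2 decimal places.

32.00

By inclusion–exclusion:
Individual areas: |Patch 1| = 14, |Patch 2| = 24.
|Patch 1∩Patch 2|: x∈[2,5], y∈[5,7] → 3·2 = 6.
|Patch 1 ∪ Patch 2| = 38 − 6 = 32.00.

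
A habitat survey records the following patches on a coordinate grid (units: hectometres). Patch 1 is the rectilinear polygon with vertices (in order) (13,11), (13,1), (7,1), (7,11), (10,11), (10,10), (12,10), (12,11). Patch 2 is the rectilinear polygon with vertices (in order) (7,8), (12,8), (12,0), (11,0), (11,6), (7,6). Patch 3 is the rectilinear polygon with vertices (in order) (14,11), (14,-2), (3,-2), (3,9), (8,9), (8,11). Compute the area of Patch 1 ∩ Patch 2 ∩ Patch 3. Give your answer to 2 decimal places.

The intersection is the polygon with vertices (11,6), (7,6), (7,8), (12,8), (12,1), (11,1).
By the shoelace formula its area is 15.00.

15.00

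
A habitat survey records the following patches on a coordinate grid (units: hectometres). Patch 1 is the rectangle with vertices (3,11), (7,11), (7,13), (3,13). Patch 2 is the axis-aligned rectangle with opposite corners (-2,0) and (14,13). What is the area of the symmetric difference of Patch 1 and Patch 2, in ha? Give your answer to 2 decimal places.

200.00

|Patch 1∩Patch 2|: x∈[3,7], y∈[11,13] → 4·2 = 8.
|Patch 1 △ Patch 2| = |Patch 1| + |Patch 2| − 2·|Patch 1∩Patch 2| = 8 + 208 − 16 = 200.00.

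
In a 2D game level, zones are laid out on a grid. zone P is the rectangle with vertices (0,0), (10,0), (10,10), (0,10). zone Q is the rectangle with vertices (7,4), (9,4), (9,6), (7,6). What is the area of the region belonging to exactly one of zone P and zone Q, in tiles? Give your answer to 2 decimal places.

|zone P∩zone Q|: x∈[7,9], y∈[4,6] → 2·2 = 4.
|zone P △ zone Q| = |zone P| + |zone Q| − 2·|zone P∩zone Q| = 100 + 4 − 8 = 96.00.

96.00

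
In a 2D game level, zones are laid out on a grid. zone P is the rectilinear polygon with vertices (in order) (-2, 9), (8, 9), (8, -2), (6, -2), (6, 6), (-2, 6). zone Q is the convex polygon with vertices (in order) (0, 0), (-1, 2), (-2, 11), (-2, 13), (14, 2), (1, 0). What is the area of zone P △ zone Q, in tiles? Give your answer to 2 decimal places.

|zone P| = 46, |zone Q| = 99.5, |zone P∩zone Q| = 32.9758.
|zone P △ zone Q| = |zone P| + |zone Q| − 2·|zone P∩zone Q| = 46 + 99.5 − 65.9516 = 79.55.

79.55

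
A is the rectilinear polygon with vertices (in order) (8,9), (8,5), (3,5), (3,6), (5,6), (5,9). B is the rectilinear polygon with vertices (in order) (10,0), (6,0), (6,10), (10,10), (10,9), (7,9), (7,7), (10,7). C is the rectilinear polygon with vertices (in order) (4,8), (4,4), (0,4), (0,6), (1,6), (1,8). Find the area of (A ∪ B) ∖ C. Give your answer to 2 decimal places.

41.00

|A ∪ B| = 42.
|(A ∪ B) ∩ C| = 1.
|(A ∪ B) ∖ C| = 42 − 1 = 41.00.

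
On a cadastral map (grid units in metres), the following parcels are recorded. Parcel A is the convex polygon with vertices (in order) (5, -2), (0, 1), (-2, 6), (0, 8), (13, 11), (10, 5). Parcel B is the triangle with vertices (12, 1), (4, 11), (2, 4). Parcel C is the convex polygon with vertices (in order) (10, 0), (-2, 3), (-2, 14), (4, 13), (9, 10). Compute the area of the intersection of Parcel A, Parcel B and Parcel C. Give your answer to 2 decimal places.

31.01

The intersection is the polygon with vertices (9.434,4.207), (8,2.2), (2,4), (3.365,8.777), (5.403,9.247).
By the shoelace formula its area is 31.01.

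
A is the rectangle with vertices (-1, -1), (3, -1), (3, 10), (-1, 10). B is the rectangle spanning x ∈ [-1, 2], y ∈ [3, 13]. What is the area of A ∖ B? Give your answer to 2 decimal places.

|A∩B|: x∈[-1,2], y∈[3,10] → 3·7 = 21.
|A| = 44.
|A ∖ B| = |A| − |A∩B| = 44 − 21 = 23.00.

23.00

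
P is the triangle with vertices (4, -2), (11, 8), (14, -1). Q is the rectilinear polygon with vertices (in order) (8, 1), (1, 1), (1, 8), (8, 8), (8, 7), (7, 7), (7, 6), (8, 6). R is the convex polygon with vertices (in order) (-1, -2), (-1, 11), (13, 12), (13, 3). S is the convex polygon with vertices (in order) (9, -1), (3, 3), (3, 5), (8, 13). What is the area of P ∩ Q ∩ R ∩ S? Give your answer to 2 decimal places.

The intersection is the polygon with vertices (7.4,1), (6.1,1), (8,3.714), (8,1.214).
By the shoelace formula its area is 2.51.

2.51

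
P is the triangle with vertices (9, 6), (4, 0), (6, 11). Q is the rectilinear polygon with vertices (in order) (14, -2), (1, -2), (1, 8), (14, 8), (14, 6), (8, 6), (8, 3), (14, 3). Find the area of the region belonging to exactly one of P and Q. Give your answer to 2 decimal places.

98.74

|P| = 21.5, |Q| = 112, |P∩Q| = 17.3818.
|P △ Q| = |P| + |Q| − 2·|P∩Q| = 21.5 + 112 − 34.7636 = 98.74.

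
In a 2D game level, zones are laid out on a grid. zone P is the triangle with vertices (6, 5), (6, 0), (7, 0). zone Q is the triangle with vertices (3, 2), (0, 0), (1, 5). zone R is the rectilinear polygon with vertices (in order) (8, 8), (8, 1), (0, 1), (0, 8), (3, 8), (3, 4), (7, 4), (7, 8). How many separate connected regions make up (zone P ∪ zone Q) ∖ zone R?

(zone P ∪ zone Q) ∖ zone R splits into 3 disjoint pieces (area 0.1, area 0.9, area 0.65).

3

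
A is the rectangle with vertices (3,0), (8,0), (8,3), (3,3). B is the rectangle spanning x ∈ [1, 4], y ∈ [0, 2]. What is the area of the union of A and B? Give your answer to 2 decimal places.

19.00

By inclusion–exclusion:
Individual areas: |A| = 15, |B| = 6.
|A∩B|: x∈[3,4], y∈[0,2] → 1·2 = 2.
|A ∪ B| = 21 − 2 = 19.00.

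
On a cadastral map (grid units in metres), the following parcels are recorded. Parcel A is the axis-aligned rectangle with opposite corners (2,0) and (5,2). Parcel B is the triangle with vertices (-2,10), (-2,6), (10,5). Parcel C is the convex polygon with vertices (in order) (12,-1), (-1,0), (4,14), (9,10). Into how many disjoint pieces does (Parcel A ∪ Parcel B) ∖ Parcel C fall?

1

(Parcel A ∪ Parcel B) ∖ Parcel C is a single connected region.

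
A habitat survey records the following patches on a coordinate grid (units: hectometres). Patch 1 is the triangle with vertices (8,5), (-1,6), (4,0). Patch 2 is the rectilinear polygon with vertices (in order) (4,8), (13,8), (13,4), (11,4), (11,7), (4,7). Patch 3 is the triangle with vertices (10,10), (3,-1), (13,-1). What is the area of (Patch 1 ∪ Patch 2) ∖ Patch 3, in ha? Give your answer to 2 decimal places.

32.59

|Patch 1 ∪ Patch 2| = 39.5.
|(Patch 1 ∪ Patch 2) ∩ Patch 3| = 6.9063.
|(Patch 1 ∪ Patch 2) ∖ Patch 3| = 39.5 − 6.9063 = 32.59.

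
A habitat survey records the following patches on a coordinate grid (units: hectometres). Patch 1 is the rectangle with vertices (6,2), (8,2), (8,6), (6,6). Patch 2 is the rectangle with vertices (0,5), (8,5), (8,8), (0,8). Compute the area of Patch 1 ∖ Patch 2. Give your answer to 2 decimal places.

6.00

|Patch 1∩Patch 2|: x∈[6,8], y∈[5,6] → 2·1 = 2.
|Patch 1| = 8.
|Patch 1 ∖ Patch 2| = |Patch 1| − |Patch 1∩Patch 2| = 8 − 2 = 6.00.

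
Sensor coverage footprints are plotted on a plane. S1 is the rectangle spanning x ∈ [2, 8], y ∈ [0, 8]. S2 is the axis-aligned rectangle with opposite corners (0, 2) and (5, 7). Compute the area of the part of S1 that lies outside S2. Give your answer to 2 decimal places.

33.00

|S1∩S2|: x∈[2,5], y∈[2,7] → 3·5 = 15.
|S1| = 48.
|S1 ∖ S2| = |S1| − |S1∩S2| = 48 − 15 = 33.00.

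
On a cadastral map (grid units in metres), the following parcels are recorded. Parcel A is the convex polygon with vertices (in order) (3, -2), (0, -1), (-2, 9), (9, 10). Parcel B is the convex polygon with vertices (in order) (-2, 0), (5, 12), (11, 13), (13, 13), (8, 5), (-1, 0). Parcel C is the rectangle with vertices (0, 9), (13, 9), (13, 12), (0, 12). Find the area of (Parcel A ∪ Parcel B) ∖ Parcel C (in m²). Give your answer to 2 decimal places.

|Parcel A ∪ Parcel B| = 109.4715.
|(Parcel A ∪ Parcel B) ∩ Parcel C| = 23.0787.
|(Parcel A ∪ Parcel B) ∖ Parcel C| = 109.4715 − 23.0787 = 86.39.

86.39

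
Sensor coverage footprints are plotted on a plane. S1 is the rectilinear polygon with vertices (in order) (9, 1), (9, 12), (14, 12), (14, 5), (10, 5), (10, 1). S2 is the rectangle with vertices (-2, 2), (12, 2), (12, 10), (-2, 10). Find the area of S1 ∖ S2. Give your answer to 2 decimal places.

21.00

|S1| = 39, |S1∩S2| = 18.
|S1 ∖ S2| = |S1| − |S1∩S2| = 39 − 18 = 21.00.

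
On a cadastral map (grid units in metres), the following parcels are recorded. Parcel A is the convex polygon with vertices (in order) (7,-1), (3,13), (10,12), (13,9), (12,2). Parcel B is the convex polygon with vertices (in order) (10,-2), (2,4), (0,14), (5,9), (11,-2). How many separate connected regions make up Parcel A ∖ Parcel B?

2

Parcel A ∖ Parcel B splits into 2 disjoint pieces (area 0.8628, area 67.6247).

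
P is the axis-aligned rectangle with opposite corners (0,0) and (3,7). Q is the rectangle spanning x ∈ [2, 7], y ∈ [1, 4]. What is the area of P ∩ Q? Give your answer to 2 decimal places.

3.00

|P∩Q|: x∈[2,3], y∈[1,4] → 1·3 = 3.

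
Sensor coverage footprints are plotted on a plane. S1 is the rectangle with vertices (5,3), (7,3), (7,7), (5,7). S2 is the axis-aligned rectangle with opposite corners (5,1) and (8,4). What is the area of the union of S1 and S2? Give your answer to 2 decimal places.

15.00

By inclusion–exclusion:
Individual areas: |S1| = 8, |S2| = 9.
|S1∩S2|: x∈[5,7], y∈[3,4] → 2·1 = 2.
|S1 ∪ S2| = 17 − 2 = 15.00.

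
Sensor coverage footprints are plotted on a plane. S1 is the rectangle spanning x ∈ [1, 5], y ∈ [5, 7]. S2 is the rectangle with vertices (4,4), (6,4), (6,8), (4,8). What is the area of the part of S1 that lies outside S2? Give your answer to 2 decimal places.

6.00

|S1∩S2|: x∈[4,5], y∈[5,7] → 1·2 = 2.
|S1| = 8.
|S1 ∖ S2| = |S1| − |S1∩S2| = 8 − 2 = 6.00.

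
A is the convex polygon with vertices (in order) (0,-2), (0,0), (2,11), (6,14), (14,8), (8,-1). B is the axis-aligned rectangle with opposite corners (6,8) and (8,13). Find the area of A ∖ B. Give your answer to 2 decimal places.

130.17

|A| = 140, |A∩B| = 9.8333.
|A ∖ B| = |A| − |A∩B| = 140 − 9.8333 = 130.17.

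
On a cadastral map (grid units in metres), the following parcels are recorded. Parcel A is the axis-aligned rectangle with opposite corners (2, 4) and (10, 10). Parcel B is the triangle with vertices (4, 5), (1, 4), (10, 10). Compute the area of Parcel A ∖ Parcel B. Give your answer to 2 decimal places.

43.67

|Parcel A| = 48, |Parcel A∩Parcel B| = 4.3333.
|Parcel A ∖ Parcel B| = |Parcel A| − |Parcel A∩Parcel B| = 48 − 4.3333 = 43.67.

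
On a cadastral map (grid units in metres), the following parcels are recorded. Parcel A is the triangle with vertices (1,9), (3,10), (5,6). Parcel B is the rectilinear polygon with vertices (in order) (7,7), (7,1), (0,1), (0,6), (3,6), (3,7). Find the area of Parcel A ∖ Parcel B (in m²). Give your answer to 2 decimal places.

|Parcel A| = 5, |Parcel A∩Parcel B| = 0.4167.
|Parcel A ∖ Parcel B| = |Parcel A| − |Parcel A∩Parcel B| = 5 − 0.4167 = 4.58.

4.58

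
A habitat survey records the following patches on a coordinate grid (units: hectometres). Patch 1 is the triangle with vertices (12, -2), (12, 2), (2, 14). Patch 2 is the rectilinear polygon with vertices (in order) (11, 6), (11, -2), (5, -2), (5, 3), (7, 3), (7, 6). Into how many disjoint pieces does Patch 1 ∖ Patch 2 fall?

Patch 1 ∖ Patch 2 splits into 2 disjoint pieces (area 3.8, area 6.6667).

2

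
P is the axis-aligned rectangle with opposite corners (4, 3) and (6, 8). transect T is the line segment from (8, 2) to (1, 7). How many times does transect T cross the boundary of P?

2

The segment meets the boundary at (4,4.857), (6,3.429).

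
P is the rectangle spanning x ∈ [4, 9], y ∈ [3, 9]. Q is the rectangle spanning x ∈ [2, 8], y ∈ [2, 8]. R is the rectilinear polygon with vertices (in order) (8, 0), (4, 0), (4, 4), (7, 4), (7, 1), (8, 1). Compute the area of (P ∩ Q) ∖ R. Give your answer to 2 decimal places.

|P ∩ Q| = 20.
|(P ∩ Q) ∩ R| = 3.
|(P ∩ Q) ∖ R| = 20 − 3 = 17.00.

17.00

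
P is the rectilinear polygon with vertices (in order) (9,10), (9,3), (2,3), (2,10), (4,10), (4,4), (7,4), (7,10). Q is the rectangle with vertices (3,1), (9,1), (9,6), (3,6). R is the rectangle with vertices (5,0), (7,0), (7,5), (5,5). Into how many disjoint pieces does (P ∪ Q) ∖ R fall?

1

(P ∪ Q) ∖ R is a single connected region.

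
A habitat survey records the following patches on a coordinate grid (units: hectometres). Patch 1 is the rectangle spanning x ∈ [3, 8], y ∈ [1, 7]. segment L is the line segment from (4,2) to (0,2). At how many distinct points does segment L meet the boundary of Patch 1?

1

The segment meets the boundary at (3,2).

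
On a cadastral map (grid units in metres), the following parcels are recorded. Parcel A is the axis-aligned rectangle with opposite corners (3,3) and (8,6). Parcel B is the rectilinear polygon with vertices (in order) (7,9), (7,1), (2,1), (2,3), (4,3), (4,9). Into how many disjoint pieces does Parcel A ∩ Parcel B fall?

Parcel A ∩ Parcel B is a single connected region.

1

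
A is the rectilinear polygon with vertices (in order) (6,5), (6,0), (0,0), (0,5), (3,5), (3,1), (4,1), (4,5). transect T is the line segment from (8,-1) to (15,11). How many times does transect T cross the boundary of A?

0

The segment lies entirely outside A and never meets its boundary.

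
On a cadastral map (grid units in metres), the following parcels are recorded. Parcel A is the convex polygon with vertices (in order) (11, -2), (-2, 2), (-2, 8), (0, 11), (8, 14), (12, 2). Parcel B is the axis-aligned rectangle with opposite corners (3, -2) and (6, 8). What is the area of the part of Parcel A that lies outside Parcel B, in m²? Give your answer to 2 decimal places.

|Parcel A| = 151, |Parcel A∩Parcel B| = 24.
|Parcel A ∖ Parcel B| = |Parcel A| − |Parcel A∩Parcel B| = 151 − 24 = 127.00.

127.00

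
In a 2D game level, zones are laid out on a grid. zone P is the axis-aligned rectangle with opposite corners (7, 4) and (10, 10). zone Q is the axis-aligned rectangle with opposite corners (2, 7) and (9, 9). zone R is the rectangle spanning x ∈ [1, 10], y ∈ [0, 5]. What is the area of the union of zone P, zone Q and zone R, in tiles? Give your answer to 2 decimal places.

By inclusion–exclusion:
Individual areas: |zone P| = 18, |zone Q| = 14, |zone R| = 45.
|zone P∩zone Q|: x∈[7,9], y∈[7,9] → 2·2 = 4.
|zone P∩zone R|: x∈[7,10], y∈[4,5] → 3·1 = 3.
|zone Q∩zone R| = 0 (no overlap).
|zone P∩zone Q∩zone R| = 0.
|zone P ∪ zone Q ∪ zone R| = 77 − 7 + 0 = 70.00.

70.00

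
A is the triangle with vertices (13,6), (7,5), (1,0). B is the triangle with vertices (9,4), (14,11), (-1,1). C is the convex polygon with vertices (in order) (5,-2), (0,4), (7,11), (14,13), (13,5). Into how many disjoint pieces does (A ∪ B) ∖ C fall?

3

(A ∪ B) ∖ C splits into 3 disjoint pieces (area 0.378, area 1.155, area 0.0303).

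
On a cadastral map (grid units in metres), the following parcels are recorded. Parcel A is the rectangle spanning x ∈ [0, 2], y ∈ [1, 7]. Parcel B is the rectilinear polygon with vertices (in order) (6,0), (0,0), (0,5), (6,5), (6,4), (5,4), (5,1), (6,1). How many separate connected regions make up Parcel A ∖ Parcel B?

Parcel A ∖ Parcel B is a single connected region.

1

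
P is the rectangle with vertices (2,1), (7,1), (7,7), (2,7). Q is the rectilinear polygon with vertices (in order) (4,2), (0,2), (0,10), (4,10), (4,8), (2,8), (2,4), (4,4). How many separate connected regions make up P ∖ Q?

1

P ∖ Q is a single connected region.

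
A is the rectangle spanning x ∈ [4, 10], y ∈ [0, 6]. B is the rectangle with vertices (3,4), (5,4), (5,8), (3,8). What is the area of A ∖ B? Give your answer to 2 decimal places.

|A∩B|: x∈[4,5], y∈[4,6] → 1·2 = 2.
|A| = 36.
|A ∖ B| = |A| − |A∩B| = 36 − 2 = 34.00.

34.00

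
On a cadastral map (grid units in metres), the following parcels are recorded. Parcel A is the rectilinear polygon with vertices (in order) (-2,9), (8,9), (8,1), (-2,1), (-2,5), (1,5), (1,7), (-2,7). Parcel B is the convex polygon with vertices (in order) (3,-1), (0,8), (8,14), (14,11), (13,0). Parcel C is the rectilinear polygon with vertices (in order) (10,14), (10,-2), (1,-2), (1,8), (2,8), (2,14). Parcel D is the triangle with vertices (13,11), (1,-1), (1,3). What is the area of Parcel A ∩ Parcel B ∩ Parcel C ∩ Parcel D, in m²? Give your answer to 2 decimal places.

The intersection is the polygon with vertices (2.333,1), (1.546,3.364), (8,7.667), (8,6), (3,1).
By the shoelace formula its area is 15.71.

15.71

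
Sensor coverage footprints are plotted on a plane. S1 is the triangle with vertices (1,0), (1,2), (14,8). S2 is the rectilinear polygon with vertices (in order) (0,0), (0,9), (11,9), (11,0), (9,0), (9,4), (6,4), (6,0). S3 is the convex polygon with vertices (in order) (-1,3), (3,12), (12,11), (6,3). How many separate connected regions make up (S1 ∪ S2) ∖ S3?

(S1 ∪ S2) ∖ S3 splits into 3 disjoint pieces (area 20.8887, area 18, area 3.125).

3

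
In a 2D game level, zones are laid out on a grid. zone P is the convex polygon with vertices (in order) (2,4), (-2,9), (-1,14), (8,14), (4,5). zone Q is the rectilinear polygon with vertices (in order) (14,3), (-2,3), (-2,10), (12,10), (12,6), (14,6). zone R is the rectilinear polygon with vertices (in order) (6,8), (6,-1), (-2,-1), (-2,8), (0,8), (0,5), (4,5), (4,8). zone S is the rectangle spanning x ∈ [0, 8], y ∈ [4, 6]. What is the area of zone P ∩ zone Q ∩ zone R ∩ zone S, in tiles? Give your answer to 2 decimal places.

1.62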